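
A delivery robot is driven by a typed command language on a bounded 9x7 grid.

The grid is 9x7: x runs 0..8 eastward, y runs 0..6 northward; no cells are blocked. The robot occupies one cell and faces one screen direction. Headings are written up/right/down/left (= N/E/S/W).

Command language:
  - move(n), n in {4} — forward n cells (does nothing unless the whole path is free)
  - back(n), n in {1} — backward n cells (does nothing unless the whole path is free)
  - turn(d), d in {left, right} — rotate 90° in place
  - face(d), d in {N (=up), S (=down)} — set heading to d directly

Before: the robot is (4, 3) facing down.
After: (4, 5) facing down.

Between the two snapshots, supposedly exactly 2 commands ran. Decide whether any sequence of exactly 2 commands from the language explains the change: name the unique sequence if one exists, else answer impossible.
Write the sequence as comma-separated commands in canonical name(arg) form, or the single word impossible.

back(1), back(1)

key: still facing S at the end — nothing in the sequence rotates
start: (4, 3) facing down
1. back(1) → (4, 4) facing down
2. back(1) → (4, 5) facing down
all 36 alternatives checked — unique.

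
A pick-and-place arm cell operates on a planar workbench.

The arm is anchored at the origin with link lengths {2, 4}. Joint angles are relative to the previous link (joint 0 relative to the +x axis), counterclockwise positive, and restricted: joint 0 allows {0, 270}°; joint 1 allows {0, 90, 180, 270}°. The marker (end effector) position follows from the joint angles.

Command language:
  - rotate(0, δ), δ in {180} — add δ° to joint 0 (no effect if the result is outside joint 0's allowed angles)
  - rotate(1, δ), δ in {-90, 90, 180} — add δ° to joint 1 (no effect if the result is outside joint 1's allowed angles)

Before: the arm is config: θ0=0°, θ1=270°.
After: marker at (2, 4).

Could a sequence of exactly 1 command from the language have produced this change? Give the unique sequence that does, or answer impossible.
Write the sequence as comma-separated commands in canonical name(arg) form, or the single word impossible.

begin: config: θ0=0°, θ1=270°
t=1 rotate(1, 180) ⇒ config: θ0=0°, θ1=90°
no rival 1-sequence matches.

rotate(1, 180)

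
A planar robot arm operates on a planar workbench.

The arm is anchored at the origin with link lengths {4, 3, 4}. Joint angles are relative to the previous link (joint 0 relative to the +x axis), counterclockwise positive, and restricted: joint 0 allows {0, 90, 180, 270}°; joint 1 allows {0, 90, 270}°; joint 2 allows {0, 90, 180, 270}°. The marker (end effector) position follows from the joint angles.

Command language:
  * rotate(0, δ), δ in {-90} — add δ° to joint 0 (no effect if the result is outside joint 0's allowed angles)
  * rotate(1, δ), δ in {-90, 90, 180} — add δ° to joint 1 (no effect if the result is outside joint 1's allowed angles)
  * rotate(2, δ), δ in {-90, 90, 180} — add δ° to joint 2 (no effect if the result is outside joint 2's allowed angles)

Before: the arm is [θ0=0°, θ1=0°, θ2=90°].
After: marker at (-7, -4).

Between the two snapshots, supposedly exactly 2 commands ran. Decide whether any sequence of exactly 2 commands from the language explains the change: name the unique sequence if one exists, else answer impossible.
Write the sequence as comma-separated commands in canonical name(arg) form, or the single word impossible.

start: [θ0=0°, θ1=0°, θ2=90°]
1. rotate(0, -90) → [θ0=270°, θ1=0°, θ2=90°]
2. rotate(0, -90) → [θ0=180°, θ1=0°, θ2=90°]
no other 2-command option fits: unique.

rotate(0, -90), rotate(0, -90)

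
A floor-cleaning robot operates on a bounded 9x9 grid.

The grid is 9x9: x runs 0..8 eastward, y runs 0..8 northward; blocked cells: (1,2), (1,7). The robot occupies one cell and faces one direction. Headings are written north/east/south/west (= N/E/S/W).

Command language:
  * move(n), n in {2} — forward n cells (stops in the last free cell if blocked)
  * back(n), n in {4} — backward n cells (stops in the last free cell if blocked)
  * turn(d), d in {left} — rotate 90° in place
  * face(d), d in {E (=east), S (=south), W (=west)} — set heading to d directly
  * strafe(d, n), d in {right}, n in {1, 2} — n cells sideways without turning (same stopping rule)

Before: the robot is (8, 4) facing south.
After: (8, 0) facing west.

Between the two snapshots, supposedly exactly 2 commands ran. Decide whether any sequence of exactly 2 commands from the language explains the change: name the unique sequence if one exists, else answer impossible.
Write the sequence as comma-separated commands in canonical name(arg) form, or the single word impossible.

impossible

checked all 2-command options: none fits.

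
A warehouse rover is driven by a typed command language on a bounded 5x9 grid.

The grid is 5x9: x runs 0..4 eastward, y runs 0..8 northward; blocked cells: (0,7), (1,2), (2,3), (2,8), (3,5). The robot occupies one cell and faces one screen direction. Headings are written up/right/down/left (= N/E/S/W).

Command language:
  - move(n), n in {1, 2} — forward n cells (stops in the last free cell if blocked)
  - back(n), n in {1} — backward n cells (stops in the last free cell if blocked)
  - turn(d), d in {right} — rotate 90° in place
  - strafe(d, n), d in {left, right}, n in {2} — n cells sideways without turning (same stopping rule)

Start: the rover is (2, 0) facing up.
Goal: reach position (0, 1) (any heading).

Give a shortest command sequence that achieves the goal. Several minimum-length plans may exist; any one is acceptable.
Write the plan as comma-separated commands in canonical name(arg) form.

strafe(left, 2), move(1)

from: (2, 0) facing up
step 1 (strafe(left, 2)): (0, 0) facing up
step 2 (move(1)): (0, 1) facing up
no 1-step plan works, so 2 is optimal.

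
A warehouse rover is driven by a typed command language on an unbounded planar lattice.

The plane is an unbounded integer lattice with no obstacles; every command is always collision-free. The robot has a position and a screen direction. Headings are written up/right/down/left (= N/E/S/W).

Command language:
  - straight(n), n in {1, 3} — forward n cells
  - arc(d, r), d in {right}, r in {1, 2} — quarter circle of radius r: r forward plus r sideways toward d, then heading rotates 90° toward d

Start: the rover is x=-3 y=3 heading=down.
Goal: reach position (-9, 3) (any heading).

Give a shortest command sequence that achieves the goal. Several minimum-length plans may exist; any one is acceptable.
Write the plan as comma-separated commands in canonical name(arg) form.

arc(right, 1), straight(1), straight(3), arc(right, 1)

start: x=-3 y=3 heading=down
step 1 (arc(right, 1)): x=-4 y=2 heading=left
step 2 (straight(1)): x=-5 y=2 heading=left
step 3 (straight(3)): x=-8 y=2 heading=left
step 4 (arc(right, 1)): x=-9 y=3 heading=up
shorter routes all fall short; 4 is best.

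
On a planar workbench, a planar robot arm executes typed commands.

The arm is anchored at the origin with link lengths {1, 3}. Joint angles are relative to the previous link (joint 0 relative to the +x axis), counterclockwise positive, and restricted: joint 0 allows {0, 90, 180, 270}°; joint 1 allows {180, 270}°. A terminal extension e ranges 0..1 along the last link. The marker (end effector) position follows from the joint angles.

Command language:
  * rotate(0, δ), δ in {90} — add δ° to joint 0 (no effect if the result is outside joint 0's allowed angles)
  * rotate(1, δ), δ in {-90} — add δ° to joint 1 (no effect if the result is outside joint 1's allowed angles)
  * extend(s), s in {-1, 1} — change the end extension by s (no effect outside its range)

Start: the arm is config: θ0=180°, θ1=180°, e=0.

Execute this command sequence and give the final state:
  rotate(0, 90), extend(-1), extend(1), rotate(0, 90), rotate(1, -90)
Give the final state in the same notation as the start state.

config: θ0=0°, θ1=180°, e=1

initial: config: θ0=180°, θ1=180°, e=0
step 1 (rotate(0, 90)): config: θ0=270°, θ1=180°, e=0
step 2 (extend(-1)): config: θ0=270°, θ1=180°, e=0
step 3 (extend(1)): config: θ0=270°, θ1=180°, e=1
step 4 (rotate(0, 90)): config: θ0=0°, θ1=180°, e=1
step 5 (rotate(1, -90)): config: θ0=0°, θ1=180°, e=1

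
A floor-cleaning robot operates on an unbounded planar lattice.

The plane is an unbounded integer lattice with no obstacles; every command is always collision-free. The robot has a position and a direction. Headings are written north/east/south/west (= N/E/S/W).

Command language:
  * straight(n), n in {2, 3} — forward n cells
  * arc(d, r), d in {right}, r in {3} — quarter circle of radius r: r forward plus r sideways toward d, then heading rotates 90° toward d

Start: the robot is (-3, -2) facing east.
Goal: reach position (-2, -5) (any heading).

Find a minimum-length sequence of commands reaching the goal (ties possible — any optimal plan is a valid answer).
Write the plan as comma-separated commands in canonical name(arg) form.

from: (-3, -2) facing east
t=1 straight(2) ⇒ (-1, -2) facing east
t=2 straight(2) ⇒ (1, -2) facing east
t=3 arc(right, 3) ⇒ (4, -5) facing south
t=4 arc(right, 3) ⇒ (1, -8) facing west
t=5 arc(right, 3) ⇒ (-2, -5) facing north
minimal: 5 command(s), checked below 5.

straight(2), straight(2), arc(right, 3), arc(right, 3), arc(right, 3)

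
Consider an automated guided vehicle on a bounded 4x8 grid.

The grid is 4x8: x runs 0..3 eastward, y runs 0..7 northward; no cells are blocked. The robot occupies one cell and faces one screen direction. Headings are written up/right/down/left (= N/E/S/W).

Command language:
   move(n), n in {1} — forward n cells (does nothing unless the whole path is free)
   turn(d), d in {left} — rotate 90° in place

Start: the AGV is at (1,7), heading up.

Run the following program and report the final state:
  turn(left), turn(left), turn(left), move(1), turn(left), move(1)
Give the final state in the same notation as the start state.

t0: at (1,7), heading up
1. turn(left) → at (1,7), heading left
2. turn(left) → at (1,7), heading down
3. turn(left) → at (1,7), heading right
4. move(1) → at (2,7), heading right
5. turn(left) → at (2,7), heading up
6. move(1) → at (2,7), heading up

at (2,7), heading up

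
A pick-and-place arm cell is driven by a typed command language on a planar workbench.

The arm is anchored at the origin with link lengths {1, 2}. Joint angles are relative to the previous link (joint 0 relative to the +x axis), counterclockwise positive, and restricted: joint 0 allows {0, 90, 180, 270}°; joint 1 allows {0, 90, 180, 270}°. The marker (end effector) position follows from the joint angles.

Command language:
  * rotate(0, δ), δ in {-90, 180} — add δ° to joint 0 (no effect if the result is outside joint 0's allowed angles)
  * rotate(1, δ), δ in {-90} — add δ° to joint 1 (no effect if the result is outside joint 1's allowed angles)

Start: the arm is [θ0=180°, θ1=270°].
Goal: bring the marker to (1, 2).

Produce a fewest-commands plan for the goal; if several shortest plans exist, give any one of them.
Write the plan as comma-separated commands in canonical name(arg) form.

initial: [θ0=180°, θ1=270°]
t=1 rotate(0, 180) ⇒ [θ0=0°, θ1=270°]
t=2 rotate(1, -90) ⇒ [θ0=0°, θ1=180°]
t=3 rotate(1, -90) ⇒ [θ0=0°, θ1=90°]
no 2-step plan works, so 3 is optimal.

rotate(0, 180), rotate(1, -90), rotate(1, -90)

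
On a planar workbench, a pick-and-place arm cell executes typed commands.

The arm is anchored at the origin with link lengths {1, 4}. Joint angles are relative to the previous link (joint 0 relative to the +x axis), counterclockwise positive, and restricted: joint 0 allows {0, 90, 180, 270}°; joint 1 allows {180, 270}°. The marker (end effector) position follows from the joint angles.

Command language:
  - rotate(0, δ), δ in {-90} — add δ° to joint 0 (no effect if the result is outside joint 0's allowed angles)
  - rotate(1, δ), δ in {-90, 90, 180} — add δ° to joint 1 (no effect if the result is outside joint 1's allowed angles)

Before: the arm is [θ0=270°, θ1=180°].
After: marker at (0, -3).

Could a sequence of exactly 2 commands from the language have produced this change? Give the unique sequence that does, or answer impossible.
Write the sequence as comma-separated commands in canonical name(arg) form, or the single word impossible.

rotate(0, -90), rotate(0, -90)

begin: [θ0=270°, θ1=180°]
1. rotate(0, -90) → [θ0=180°, θ1=180°]
2. rotate(0, -90) → [θ0=90°, θ1=180°]
uniquely the one of 16 2-step routes that fits.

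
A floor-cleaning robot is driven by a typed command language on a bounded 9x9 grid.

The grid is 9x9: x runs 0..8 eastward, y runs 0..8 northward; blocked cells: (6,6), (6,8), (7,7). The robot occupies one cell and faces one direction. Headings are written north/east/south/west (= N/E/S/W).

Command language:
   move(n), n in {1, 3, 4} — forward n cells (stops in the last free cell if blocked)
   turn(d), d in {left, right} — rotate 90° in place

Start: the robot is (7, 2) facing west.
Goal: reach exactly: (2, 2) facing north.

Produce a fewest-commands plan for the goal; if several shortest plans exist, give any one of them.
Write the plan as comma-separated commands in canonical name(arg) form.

move(4), move(1), turn(right)

initial: (7, 2) facing west
1. move(4) → (3, 2) facing west
2. move(1) → (2, 2) facing west
3. turn(right) → (2, 2) facing north
nothing shorter than 3 reaches the goal.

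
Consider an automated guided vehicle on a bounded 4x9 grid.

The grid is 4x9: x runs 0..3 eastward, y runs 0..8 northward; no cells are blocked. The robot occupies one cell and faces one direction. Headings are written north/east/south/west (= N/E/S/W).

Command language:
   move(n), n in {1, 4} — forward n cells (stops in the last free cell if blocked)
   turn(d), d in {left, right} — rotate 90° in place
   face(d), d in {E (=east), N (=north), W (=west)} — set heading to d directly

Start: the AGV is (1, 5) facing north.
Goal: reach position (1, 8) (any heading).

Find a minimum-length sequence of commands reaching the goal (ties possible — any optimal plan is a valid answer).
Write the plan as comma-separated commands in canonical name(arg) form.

begin: (1, 5) facing north
t=1 move(4) ⇒ (1, 8) facing north
minimal: 1 command(s), checked below 1.

move(4)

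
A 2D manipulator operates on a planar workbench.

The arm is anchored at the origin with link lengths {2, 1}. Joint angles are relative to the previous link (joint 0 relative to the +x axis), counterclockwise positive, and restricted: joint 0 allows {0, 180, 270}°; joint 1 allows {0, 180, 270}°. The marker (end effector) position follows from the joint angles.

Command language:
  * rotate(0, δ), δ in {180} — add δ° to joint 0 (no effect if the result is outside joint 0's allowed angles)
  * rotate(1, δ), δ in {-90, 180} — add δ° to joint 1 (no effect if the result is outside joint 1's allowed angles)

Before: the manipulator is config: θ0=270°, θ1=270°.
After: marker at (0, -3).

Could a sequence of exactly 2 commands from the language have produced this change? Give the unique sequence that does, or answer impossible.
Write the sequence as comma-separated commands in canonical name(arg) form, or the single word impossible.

key: running rotate(1, 180) before rotate(1, -90) would end elsewhere — order is forced
t0: config: θ0=270°, θ1=270°
1. rotate(1, -90) → config: θ0=270°, θ1=180°
2. rotate(1, 180) → config: θ0=270°, θ1=0°
all 9 alternatives checked — unique.

rotate(1, -90), rotate(1, 180)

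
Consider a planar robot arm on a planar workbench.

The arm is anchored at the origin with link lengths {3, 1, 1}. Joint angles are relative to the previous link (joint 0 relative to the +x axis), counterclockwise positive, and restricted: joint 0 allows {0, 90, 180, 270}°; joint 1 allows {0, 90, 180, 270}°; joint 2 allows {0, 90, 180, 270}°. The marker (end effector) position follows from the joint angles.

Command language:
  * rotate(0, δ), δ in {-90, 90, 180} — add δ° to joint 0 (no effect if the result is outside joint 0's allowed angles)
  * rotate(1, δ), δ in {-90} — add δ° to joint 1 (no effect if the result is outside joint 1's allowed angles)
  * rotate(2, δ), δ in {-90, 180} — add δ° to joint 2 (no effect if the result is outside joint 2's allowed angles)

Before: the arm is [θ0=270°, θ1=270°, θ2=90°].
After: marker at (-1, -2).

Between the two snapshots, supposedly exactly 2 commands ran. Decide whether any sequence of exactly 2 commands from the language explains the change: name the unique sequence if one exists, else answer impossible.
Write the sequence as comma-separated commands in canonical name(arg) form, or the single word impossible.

from: [θ0=270°, θ1=270°, θ2=90°]
t=1 rotate(2, -90) ⇒ [θ0=270°, θ1=270°, θ2=0°]
t=2 rotate(2, -90) ⇒ [θ0=270°, θ1=270°, θ2=270°]
all 36 alternatives checked — unique.

rotate(2, -90), rotate(2, -90)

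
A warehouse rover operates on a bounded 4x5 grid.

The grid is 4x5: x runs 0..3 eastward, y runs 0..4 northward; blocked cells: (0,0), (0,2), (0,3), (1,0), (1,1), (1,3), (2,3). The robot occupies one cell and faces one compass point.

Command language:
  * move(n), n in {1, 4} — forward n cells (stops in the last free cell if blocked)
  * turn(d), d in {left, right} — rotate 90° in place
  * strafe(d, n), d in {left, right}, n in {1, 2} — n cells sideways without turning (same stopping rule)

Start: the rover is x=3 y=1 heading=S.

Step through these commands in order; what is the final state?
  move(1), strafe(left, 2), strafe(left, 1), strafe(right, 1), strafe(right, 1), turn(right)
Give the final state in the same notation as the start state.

from: x=3 y=1 heading=S
step 1 (move(1)): x=3 y=0 heading=S
step 2 (strafe(left, 2)): x=3 y=0 heading=S
step 3 (strafe(left, 1)): x=3 y=0 heading=S
step 4 (strafe(right, 1)): x=2 y=0 heading=S
step 5 (strafe(right, 1)): x=2 y=0 heading=S
step 6 (turn(right)): x=2 y=0 heading=W

x=2 y=0 heading=W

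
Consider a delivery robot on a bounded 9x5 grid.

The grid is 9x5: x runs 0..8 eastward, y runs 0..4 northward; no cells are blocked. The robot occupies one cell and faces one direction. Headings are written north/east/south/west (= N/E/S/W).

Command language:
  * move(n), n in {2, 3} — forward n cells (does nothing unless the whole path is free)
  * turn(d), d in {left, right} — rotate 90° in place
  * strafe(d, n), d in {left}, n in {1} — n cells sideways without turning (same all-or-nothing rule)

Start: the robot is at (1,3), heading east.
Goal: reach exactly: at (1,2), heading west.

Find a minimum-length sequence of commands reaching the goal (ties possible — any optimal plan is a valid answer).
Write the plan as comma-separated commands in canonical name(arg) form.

from: at (1,3), heading east
t=1 turn(left) ⇒ at (1,3), heading north
t=2 turn(left) ⇒ at (1,3), heading west
t=3 strafe(left, 1) ⇒ at (1,2), heading west
minimal: 3 command(s), checked below 3.

turn(left), turn(left), strafe(left, 1)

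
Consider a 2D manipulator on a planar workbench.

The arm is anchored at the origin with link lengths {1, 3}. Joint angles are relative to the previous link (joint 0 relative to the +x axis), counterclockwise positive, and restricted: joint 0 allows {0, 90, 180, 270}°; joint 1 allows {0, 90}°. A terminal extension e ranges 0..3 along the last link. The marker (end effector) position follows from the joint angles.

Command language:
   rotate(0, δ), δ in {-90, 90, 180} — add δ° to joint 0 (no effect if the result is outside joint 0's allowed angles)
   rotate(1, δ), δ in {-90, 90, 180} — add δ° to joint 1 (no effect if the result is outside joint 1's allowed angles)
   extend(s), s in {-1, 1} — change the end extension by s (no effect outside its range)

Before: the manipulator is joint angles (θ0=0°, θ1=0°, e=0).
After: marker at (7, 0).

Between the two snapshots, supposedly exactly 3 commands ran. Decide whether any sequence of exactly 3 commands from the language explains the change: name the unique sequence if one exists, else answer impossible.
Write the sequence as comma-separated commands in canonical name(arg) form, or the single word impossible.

begin: joint angles (θ0=0°, θ1=0°, e=0)
step 1 (extend(1)): joint angles (θ0=0°, θ1=0°, e=1)
step 2 (extend(1)): joint angles (θ0=0°, θ1=0°, e=2)
step 3 (extend(1)): joint angles (θ0=0°, θ1=0°, e=3)
uniquely the one of 512 3-step routes that fits.

extend(1), extend(1), extend(1)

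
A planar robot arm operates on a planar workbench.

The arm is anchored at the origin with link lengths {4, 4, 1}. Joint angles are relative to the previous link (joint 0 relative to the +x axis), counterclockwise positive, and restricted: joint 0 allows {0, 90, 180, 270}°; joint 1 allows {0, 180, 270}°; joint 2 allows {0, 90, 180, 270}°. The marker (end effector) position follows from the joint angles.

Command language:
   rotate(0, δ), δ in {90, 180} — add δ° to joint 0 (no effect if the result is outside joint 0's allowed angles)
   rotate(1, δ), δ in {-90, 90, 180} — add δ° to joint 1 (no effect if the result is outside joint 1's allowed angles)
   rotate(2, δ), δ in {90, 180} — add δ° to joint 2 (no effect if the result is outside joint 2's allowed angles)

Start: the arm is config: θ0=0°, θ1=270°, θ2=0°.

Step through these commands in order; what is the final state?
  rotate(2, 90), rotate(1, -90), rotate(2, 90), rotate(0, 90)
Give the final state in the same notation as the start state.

config: θ0=90°, θ1=180°, θ2=180°

t0: config: θ0=0°, θ1=270°, θ2=0°
[1] after rotate(2, 90): config: θ0=0°, θ1=270°, θ2=90°
[2] after rotate(1, -90): config: θ0=0°, θ1=180°, θ2=90°
[3] after rotate(2, 90): config: θ0=0°, θ1=180°, θ2=180°
[4] after rotate(0, 90): config: θ0=90°, θ1=180°, θ2=180°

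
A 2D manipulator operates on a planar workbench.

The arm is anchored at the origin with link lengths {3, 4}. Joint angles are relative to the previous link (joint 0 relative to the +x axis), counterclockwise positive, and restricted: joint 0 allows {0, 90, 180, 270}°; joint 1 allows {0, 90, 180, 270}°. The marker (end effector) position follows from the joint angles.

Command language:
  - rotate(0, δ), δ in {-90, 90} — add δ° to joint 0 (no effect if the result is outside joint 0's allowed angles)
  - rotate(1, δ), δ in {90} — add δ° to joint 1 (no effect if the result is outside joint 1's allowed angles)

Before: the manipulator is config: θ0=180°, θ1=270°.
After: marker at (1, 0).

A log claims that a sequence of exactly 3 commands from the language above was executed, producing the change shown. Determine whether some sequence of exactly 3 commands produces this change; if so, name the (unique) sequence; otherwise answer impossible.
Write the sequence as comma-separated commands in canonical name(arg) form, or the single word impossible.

from: config: θ0=180°, θ1=270°
t=1 rotate(1, 90) ⇒ config: θ0=180°, θ1=0°
t=2 rotate(1, 90) ⇒ config: θ0=180°, θ1=90°
t=3 rotate(1, 90) ⇒ config: θ0=180°, θ1=180°
no rival 3-sequence matches.

rotate(1, 90), rotate(1, 90), rotate(1, 90)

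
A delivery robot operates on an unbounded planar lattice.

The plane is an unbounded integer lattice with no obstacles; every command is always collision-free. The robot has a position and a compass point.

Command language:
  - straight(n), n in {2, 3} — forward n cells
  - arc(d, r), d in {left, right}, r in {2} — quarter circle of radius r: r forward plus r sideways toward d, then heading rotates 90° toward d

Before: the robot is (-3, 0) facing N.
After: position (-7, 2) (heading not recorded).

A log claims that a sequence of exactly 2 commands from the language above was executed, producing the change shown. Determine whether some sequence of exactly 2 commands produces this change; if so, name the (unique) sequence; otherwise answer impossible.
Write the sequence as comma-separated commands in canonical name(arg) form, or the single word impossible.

arc(left, 2), straight(2)

key: order matters: swapping arc(left, 2) and straight(2) lands elsewhere
start: (-3, 0) facing N
[1] after arc(left, 2): (-5, 2) facing W
[2] after straight(2): (-7, 2) facing W
no rival 2-sequence matches.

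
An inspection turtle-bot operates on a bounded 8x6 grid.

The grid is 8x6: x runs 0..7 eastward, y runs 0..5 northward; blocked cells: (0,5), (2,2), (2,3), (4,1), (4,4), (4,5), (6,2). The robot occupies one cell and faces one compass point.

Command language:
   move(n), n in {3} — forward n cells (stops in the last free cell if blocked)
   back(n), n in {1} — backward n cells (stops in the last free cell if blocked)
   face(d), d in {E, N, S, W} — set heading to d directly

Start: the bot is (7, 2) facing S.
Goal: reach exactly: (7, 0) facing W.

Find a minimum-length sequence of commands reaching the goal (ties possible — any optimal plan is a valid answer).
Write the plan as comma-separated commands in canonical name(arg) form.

start: (7, 2) facing S
[1] after move(3): (7, 0) facing S
[2] after face(W): (7, 0) facing W
no 1-step plan works, so 2 is optimal.

move(3), face(W)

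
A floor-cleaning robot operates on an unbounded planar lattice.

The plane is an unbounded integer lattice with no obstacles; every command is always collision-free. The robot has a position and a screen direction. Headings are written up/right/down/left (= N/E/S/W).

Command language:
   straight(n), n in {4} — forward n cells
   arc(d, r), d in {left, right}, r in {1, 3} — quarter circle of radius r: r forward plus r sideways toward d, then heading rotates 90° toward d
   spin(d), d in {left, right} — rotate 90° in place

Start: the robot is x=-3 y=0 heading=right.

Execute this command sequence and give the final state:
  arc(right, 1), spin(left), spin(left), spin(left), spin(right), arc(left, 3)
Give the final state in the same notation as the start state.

x=-5 y=2 heading=left

begin: x=-3 y=0 heading=right
1. arc(right, 1) → x=-2 y=-1 heading=down
2. spin(left) → x=-2 y=-1 heading=right
3. spin(left) → x=-2 y=-1 heading=up
4. spin(left) → x=-2 y=-1 heading=left
5. spin(right) → x=-2 y=-1 heading=up
6. arc(left, 3) → x=-5 y=2 heading=left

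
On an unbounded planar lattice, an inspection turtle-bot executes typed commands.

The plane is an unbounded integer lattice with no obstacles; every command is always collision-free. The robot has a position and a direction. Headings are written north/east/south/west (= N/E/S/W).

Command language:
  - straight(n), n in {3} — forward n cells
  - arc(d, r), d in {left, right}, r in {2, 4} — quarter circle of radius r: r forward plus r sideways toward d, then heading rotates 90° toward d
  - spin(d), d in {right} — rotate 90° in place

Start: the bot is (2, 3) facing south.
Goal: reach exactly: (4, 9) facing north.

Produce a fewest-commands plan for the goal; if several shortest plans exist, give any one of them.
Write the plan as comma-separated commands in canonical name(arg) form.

arc(left, 2), arc(left, 4), arc(left, 2), arc(right, 2)

initial: (2, 3) facing south
[1] after arc(left, 2): (4, 1) facing east
[2] after arc(left, 4): (8, 5) facing north
[3] after arc(left, 2): (6, 7) facing west
[4] after arc(right, 2): (4, 9) facing north
shorter routes all fall short; 4 is best.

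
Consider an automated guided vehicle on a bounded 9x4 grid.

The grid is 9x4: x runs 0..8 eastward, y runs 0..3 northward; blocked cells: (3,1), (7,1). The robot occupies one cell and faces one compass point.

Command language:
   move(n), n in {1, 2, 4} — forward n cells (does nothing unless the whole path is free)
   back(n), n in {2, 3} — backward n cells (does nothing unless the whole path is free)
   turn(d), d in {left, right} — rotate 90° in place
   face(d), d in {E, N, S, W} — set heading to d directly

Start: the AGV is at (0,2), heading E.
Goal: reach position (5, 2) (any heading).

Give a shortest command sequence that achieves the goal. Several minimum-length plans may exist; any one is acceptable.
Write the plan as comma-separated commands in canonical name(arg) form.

from: at (0,2), heading E
1. move(4) → at (4,2), heading E
2. move(1) → at (5,2), heading E
minimal: 2 command(s), checked below 2.

move(4), move(1)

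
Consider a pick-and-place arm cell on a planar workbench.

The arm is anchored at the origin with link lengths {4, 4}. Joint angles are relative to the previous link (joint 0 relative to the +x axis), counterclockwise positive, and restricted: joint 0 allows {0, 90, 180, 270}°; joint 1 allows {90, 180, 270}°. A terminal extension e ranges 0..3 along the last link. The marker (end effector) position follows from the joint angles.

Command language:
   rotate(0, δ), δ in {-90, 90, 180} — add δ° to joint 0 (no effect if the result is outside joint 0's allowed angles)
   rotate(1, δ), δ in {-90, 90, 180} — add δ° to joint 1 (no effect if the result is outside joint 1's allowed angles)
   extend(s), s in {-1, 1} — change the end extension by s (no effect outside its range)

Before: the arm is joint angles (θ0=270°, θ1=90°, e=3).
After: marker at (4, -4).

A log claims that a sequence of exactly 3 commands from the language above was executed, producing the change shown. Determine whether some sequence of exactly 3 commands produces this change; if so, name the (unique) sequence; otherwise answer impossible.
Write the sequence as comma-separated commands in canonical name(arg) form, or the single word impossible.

extend(-1), extend(-1), extend(-1)

start: joint angles (θ0=270°, θ1=90°, e=3)
1. extend(-1) → joint angles (θ0=270°, θ1=90°, e=2)
2. extend(-1) → joint angles (θ0=270°, θ1=90°, e=1)
3. extend(-1) → joint angles (θ0=270°, θ1=90°, e=0)
all 512 alternatives checked — unique.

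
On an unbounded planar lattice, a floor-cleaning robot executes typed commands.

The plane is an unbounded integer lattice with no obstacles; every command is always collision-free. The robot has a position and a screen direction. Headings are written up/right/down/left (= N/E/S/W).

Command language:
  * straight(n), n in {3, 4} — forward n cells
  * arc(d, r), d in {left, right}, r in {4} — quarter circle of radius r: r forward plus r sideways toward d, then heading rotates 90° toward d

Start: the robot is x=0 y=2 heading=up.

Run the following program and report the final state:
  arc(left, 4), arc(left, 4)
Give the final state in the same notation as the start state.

begin: x=0 y=2 heading=up
t=1 arc(left, 4) ⇒ x=-4 y=6 heading=left
t=2 arc(left, 4) ⇒ x=-8 y=2 heading=down

x=-8 y=2 heading=down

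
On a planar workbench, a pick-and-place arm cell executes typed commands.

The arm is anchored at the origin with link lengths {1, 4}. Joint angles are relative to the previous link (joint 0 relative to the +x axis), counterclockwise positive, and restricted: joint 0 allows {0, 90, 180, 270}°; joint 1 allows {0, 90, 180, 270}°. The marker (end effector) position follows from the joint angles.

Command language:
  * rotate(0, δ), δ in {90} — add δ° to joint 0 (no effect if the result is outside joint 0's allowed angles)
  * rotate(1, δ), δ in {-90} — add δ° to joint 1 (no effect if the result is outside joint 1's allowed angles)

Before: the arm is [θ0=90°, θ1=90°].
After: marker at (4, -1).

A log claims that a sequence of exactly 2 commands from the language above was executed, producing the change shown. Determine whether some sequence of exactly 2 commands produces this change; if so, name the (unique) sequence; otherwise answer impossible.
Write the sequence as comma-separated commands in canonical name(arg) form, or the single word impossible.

from: [θ0=90°, θ1=90°]
1. rotate(0, 90) → [θ0=180°, θ1=90°]
2. rotate(0, 90) → [θ0=270°, θ1=90°]
all 4 alternatives checked — unique.

rotate(0, 90), rotate(0, 90)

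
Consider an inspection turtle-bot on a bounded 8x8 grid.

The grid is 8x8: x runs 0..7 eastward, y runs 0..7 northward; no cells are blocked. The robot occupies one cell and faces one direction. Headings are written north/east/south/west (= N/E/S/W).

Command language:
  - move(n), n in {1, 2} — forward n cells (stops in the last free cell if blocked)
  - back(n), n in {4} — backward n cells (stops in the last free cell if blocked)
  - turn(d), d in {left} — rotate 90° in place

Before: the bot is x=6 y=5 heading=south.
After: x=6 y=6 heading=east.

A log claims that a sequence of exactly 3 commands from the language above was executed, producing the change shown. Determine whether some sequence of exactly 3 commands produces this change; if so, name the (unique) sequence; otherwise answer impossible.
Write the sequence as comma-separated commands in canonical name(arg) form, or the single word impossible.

back(4), move(1), turn(left)

key: running turn(left) before back(4) would end elsewhere — order is forced
initial: x=6 y=5 heading=south
[1] after back(4): x=6 y=7 heading=south
[2] after move(1): x=6 y=6 heading=south
[3] after turn(left): x=6 y=6 heading=east
uniquely the one of 64 3-step routes that fits.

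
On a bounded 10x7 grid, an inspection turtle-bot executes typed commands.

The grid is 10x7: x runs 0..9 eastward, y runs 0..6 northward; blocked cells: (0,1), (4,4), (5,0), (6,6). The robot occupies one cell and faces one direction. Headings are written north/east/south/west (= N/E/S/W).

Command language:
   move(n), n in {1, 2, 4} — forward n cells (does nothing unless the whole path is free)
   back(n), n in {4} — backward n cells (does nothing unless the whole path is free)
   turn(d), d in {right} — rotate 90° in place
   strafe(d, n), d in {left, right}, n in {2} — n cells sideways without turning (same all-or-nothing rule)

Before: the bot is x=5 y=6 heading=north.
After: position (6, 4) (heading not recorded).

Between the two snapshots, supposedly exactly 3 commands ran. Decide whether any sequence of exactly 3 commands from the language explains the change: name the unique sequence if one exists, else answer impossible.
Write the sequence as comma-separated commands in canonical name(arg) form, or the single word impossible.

key: running move(1) before turn(right) would end elsewhere — order is forced
from: x=5 y=6 heading=north
step 1 (turn(right)): x=5 y=6 heading=east
step 2 (strafe(right, 2)): x=5 y=4 heading=east
step 3 (move(1)): x=6 y=4 heading=east
uniquely the one of 343 3-step routes that fits.

turn(right), strafe(right, 2), move(1)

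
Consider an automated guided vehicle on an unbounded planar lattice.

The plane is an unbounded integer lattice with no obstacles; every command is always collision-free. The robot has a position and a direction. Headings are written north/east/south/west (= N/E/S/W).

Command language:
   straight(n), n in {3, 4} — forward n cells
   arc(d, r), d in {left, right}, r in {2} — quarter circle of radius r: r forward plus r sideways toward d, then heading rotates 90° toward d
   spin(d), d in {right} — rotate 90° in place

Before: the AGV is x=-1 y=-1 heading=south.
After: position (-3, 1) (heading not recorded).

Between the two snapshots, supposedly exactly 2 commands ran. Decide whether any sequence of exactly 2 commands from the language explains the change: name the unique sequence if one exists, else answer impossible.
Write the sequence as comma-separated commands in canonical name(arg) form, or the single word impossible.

spin(right), arc(right, 2)

key: running arc(right, 2) before spin(right) would end elsewhere — order is forced
start: x=-1 y=-1 heading=south
t=1 spin(right) ⇒ x=-1 y=-1 heading=west
t=2 arc(right, 2) ⇒ x=-3 y=1 heading=north
all 25 alternatives checked — unique.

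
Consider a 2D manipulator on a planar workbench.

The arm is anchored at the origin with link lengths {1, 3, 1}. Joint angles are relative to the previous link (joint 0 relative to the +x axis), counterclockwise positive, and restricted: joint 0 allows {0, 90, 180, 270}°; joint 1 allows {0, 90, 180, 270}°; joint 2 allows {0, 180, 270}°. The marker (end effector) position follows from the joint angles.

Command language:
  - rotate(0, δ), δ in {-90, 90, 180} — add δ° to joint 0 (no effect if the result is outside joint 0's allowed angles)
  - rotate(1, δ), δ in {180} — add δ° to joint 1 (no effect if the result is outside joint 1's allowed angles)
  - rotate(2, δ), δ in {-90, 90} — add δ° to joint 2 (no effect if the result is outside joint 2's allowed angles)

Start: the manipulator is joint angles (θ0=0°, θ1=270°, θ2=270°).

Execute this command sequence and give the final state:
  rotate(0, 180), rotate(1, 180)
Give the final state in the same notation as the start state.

joint angles (θ0=180°, θ1=90°, θ2=270°)

t0: joint angles (θ0=0°, θ1=270°, θ2=270°)
t=1 rotate(0, 180) ⇒ joint angles (θ0=180°, θ1=270°, θ2=270°)
t=2 rotate(1, 180) ⇒ joint angles (θ0=180°, θ1=90°, θ2=270°)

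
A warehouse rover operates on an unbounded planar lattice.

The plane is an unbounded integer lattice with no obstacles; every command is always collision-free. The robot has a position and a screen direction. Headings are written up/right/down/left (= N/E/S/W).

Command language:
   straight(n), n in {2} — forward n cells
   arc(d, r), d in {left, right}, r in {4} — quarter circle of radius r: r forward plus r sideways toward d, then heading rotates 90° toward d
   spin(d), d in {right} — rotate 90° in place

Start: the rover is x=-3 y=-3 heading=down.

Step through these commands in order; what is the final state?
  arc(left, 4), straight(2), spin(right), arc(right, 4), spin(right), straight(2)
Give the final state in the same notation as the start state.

x=-1 y=-9 heading=up

t0: x=-3 y=-3 heading=down
step 1 (arc(left, 4)): x=1 y=-7 heading=right
step 2 (straight(2)): x=3 y=-7 heading=right
step 3 (spin(right)): x=3 y=-7 heading=down
step 4 (arc(right, 4)): x=-1 y=-11 heading=left
step 5 (spin(right)): x=-1 y=-11 heading=up
step 6 (straight(2)): x=-1 y=-9 heading=up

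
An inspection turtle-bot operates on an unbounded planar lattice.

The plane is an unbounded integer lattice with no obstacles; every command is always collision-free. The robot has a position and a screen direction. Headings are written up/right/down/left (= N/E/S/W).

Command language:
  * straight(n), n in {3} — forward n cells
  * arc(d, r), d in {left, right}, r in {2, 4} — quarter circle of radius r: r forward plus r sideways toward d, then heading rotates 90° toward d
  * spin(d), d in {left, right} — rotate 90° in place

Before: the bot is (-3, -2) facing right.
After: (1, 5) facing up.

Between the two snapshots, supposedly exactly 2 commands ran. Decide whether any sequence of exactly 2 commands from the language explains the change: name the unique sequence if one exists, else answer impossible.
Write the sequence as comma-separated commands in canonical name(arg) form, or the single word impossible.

arc(left, 4), straight(3)

key: cell and facing (now N) both changed — the 2 commands mix motion and turning
begin: (-3, -2) facing right
t=1 arc(left, 4) ⇒ (1, 2) facing up
t=2 straight(3) ⇒ (1, 5) facing up
all 49 alternatives checked — unique.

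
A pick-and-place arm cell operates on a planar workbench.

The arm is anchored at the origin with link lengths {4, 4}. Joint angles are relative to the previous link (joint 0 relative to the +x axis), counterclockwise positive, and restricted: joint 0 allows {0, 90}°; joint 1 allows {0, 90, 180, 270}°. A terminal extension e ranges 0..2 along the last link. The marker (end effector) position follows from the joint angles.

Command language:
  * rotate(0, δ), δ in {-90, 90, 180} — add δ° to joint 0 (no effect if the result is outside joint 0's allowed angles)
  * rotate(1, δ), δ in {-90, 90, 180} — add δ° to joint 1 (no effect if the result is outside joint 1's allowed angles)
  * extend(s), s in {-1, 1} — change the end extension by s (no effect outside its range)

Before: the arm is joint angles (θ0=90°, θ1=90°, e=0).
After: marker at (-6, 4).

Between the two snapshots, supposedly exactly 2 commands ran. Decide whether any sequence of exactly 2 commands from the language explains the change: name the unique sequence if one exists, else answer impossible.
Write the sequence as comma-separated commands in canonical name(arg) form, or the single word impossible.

extend(1), extend(1)

t0: joint angles (θ0=90°, θ1=90°, e=0)
step 1 (extend(1)): joint angles (θ0=90°, θ1=90°, e=1)
step 2 (extend(1)): joint angles (θ0=90°, θ1=90°, e=2)
no other 2-command option fits: unique.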